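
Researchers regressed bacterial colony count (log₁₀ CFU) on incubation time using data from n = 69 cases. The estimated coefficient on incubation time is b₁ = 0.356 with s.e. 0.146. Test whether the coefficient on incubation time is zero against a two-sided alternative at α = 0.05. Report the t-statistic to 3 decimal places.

H₀: β₁ = 0 vs H₁: β₁ ≠ 0.
t = (b₁ − β₁⁰)/SE = 0.356 / 0.146 = 2.438.
df = n − 2 = 69 − 2 = 67.
Two-sided p ≈ 0.0174, which is < 0.05, so reject H₀.
There is evidence that incubation time is associated with bacterial colony count.

t = 2.438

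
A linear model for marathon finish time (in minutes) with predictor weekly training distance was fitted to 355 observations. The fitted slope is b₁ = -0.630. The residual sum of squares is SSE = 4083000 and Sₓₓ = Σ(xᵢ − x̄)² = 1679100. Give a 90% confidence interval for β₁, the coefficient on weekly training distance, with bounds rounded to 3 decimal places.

(-0.767, -0.493)

MSE = SSE/(n − 2) = 4083000/353 = 11566.6.
SE(b₁) = √(MSE/Sₓₓ) = √(11566.6/1679100) = 0.0829973.
df = n − 2 = 353.
t* = t_{0.05, 353} = 1.649182.
Margin = t* × SE = 1.649182 × 0.0829973 = 0.13688.
CI: -0.630 ± 0.13688 → (-0.767, -0.493).
With 90% confidence, each one-unit increase in weekly training distance is associated with a change of between -0.767 and -0.493 minutes in marathon finish time.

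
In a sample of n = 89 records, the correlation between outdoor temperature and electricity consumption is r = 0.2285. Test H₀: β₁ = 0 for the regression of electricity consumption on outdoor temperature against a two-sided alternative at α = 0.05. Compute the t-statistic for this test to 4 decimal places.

t = r·√(n − 2)/√(1 − r²) = 0.2285·√87/√0.947788 = 2.1892.
df = n − 2 = 87.
Two-sided p ≈ 0.0313, which is < 0.05, so reject H₀.
There is evidence of a linear association between outdoor temperature and electricity consumption.

t = 2.1892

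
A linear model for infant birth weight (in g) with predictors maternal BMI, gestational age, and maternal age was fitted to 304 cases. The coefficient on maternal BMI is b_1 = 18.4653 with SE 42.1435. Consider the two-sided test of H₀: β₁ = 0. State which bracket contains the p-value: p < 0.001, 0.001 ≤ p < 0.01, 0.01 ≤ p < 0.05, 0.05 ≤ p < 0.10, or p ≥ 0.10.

t = 18.4653 / 42.1435 = 0.438.
df = n − k − 1 = 304 − 3 − 1 = 300.
Two-sided p = 2·P(T_{300} > |t|) ≈ 0.6616.
So p ≥ 0.10.

p ≥ 0.10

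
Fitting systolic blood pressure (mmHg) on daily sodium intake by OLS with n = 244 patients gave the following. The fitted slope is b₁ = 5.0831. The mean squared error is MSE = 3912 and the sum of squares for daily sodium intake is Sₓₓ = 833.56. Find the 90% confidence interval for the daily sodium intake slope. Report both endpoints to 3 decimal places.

(1.506, 8.660)

SE(b₁) = √(MSE/Sₓₓ) = √(3912/833.56) = 2.16636.
df = n − 2 = 242.
t* = t_{0.05, 242} = 1.651175.
Margin = t* × SE = 1.651175 × 2.16636 = 3.57704.
CI: 5.0831 ± 3.57704 → (1.506, 8.660).
With 90% confidence, each one-unit increase in daily sodium intake is associated with a change of between 1.506 and 8.660 mmHg in systolic blood pressure.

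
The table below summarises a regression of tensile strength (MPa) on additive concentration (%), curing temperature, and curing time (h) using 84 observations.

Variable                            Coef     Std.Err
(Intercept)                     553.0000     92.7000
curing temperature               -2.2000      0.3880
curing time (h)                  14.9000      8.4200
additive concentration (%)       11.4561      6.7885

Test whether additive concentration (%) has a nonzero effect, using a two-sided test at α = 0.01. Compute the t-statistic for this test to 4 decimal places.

Read off: b = 11.4561, SE = 6.7885 for additive concentration (%).
H₀: β₁ = 0 vs H₁: β₁ ≠ 0.
t = 11.4561 / 6.7885 = 1.6876.
df = n − k − 1 = 84 − 3 − 1 = 80.
Two-sided p ≈ 0.0954, which is ≥ 0.01, so fail to reject H₀.
The data do not give significant evidence of an association between additive concentration (%) and tensile strength, after adjusting for the other predictors.

t = 1.6876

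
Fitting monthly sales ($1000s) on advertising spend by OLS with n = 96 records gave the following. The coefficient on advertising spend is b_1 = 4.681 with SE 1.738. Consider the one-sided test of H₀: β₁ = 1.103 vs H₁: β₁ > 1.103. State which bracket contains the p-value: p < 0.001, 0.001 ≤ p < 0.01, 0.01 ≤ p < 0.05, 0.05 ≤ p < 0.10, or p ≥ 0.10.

0.01 ≤ p < 0.05

t = (4.681 − 1.103) / 1.738 = 2.059.
df = n − 2 = 96 − 2 = 94.
One-sided p = P(T_{94} > t) ≈ 0.0211.
So 0.01 ≤ p < 0.05.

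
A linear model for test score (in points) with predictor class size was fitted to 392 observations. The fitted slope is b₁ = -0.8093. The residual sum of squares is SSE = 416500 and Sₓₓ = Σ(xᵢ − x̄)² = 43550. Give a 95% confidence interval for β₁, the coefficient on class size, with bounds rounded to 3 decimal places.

MSE = SSE/(n − 2) = 416500/390 = 1067.95.
SE(b₁) = √(MSE/Sₓₓ) = √(1067.95/43550) = 0.156596.
df = n − 2 = 390.
t* = t_{0.025, 390} = 1.966065.
Margin = t* × SE = 1.966065 × 0.156596 = 0.30788.
CI: -0.8093 ± 0.30788 → (-1.117, -0.501).
With 95% confidence, each one-unit increase in class size is associated with a change of between -1.117 and -0.501 points in test score.

(-1.117, -0.501)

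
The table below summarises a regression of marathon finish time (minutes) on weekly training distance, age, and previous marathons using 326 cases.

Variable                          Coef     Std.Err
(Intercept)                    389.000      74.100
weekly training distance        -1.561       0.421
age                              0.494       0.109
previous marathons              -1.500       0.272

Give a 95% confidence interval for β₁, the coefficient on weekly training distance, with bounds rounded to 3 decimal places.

(-2.389, -0.733)

Read off: b = -1.561, SE = 0.421 for weekly training distance.
df = n − k − 1 = 326 − 3 − 1 = 322.
t* = t_{0.025, 322} = 1.967359.
Margin = t* × SE = 1.967359 × 0.421 = 0.82826.
CI: -1.561 ± 0.82826 → (-2.389, -0.733).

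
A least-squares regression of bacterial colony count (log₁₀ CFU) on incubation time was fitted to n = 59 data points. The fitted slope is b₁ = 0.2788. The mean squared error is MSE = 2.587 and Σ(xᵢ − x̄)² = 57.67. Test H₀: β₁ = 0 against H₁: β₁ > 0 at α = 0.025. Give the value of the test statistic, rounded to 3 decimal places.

t = 1.316

SE(b₁) = √(MSE/Sₓₓ) = √(2.587/57.67) = 0.211799.
t = 0.2788 / 0.211799 = 1.316.
df = n − 2 = 57.
One-sided p ≈ 0.0967, which is ≥ 0.025, so fail to reject H₀.
The data do not give significant evidence that the true slope on incubation time is positive.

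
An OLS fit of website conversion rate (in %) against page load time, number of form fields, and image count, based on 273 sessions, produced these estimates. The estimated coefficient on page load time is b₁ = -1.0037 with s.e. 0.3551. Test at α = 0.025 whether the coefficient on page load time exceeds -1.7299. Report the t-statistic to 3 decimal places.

t = 2.045

H₀: β₁ = -1.7299 vs H₁: β₁ > -1.7299.
t = (b₁ − β₁⁰)/SE = (-1.0037 − (-1.7299)) / 0.3551 = 2.045.
df = n − k − 1 = 273 − 3 − 1 = 269.
One-sided p ≈ 0.0209, which is < 0.025, so reject H₀.
There is evidence that the true slope on page load time exceeds -1.7299 % per unit, holding the other predictors fixed.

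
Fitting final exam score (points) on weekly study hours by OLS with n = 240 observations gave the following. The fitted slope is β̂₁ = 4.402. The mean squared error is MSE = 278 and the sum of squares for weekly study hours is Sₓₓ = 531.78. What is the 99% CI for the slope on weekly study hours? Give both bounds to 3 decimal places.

SE(β̂₁) = √(MSE/Sₓₓ) = √(278/531.78) = 0.72303.
df = n − 2 = 238.
t* = t_{0.005, 238} = 2.596644.
Margin = t* × SE = 2.596644 × 0.72303 = 1.87745.
CI: 4.402 ± 1.87745 → (2.525, 6.279).
With 99% confidence, each one-unit increase in weekly study hours is associated with a change of between 2.525 and 6.279 points in final exam score.

(2.525, 6.279)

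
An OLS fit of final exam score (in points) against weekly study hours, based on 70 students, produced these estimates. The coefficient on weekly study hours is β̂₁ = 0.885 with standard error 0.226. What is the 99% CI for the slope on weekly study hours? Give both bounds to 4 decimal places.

(0.2861, 1.4839)

df = n − 2 = 70 − 2 = 68.
t* = t_{0.005, 68} = 2.650081.
Margin = t* × SE = 2.650081 × 0.226 = 0.598918.
CI: 0.885 ± 0.598918 → (0.2861, 1.4839).
With 99% confidence, each one-unit increase in weekly study hours is associated with a change of between 0.2861 and 1.4839 points in final exam score.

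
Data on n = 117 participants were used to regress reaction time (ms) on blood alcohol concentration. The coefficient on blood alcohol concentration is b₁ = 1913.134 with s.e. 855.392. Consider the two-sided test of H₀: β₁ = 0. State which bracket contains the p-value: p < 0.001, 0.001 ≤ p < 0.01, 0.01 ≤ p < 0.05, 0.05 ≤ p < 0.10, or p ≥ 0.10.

t = 1913.134 / 855.392 = 2.237.
df = n − 2 = 117 − 2 = 115.
Two-sided p = 2·P(T_{115} > |t|) ≈ 0.0272.
So 0.01 ≤ p < 0.05.

0.01 ≤ p < 0.05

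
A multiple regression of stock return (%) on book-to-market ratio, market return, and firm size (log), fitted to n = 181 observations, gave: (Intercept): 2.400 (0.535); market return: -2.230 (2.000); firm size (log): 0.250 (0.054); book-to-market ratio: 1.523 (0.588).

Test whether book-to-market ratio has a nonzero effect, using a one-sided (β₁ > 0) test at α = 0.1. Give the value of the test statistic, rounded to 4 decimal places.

Read off: b = 1.523, SE = 0.588 for book-to-market ratio.
H₀: β₁ = 0 vs H₁: β₁ > 0.
t = 1.523 / 0.588 = 2.5901.
df = n − k − 1 = 181 − 3 − 1 = 177.
One-sided p ≈ 0.0052, which is < 0.1, so reject H₀.
There is evidence that the true slope on book-to-market ratio is positive, holding the other predictors fixed.

t = 2.5901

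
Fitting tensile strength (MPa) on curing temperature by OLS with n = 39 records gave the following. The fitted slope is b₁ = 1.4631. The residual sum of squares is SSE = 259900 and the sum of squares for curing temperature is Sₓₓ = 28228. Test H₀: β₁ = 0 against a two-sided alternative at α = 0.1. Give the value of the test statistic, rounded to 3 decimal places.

MSE = SSE/(n − 2) = 259900/37 = 7024.32.
SE(b₁) = √(MSE/Sₓₓ) = √(7024.32/28228) = 0.498841.
t = 1.4631 / 0.498841 = 2.933.
df = n − 2 = 37.
Two-sided p ≈ 0.0057, which is < 0.1, so reject H₀.
There is evidence that curing temperature is associated with tensile strength.

t = 2.933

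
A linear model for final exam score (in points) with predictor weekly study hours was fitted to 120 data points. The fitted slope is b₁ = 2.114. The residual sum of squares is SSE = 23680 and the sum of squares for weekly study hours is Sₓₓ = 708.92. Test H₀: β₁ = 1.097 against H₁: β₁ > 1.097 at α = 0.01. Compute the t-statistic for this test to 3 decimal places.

t = 1.911

MSE = SSE/(n − 2) = 23680/118 = 200.678.
SE(b₁) = √(MSE/Sₓₓ) = √(200.678/708.92) = 0.532049.
t = (2.114 − 1.097) / 0.532049 = 1.911.
df = n − 2 = 118.
One-sided p ≈ 0.0292, which is ≥ 0.01, so fail to reject H₀.
The data do not give significant evidence that the true slope on weekly study hours exceeds 1.097 points per unit.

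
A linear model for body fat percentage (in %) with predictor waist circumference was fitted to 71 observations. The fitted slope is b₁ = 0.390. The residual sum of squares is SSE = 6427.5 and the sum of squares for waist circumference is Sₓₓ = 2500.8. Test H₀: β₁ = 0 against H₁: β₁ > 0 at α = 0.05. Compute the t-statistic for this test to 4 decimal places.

MSE = SSE/(n − 2) = 6427.5/69 = 93.1522.
SE(b₁) = √(MSE/Sₓₓ) = √(93.1522/2500.8) = 0.193.
t = 0.390 / 0.193 = 2.0207.
df = n − 2 = 69.
One-sided p ≈ 0.0236, which is < 0.05, so reject H₀.
There is evidence that the true slope on waist circumference is positive.

t = 2.0207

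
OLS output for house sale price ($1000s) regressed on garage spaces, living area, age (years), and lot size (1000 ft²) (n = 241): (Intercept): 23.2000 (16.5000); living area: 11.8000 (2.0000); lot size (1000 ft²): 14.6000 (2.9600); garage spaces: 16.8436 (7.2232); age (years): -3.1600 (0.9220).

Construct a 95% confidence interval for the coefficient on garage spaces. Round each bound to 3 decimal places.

Read off: b = 16.8436, SE = 7.2232 for garage spaces.
df = n − k − 1 = 241 − 4 − 1 = 236.
t* = t_{0.025, 236} = 1.970067.
Margin = t* × SE = 1.970067 × 7.2232 = 14.23019.
CI: 16.8436 ± 14.23019 → (2.613, 31.074).

(2.613, 31.074)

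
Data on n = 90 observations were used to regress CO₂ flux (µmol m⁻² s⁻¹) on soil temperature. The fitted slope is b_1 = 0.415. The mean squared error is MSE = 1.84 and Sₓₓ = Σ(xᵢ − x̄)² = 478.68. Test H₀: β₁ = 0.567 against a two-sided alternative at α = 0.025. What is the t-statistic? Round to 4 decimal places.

t = -2.4516

SE(b_1) = √(MSE/Sₓₓ) = √(1.84/478.68) = 0.0619992.
t = (0.415 − 0.567) / 0.0619992 = -2.4516.
df = n − 2 = 88.
Two-sided p ≈ 0.0162, which is < 0.025, so reject H₀.
There is evidence that the true slope on soil temperature differs from 0.567 µmol m⁻² s⁻¹ per unit.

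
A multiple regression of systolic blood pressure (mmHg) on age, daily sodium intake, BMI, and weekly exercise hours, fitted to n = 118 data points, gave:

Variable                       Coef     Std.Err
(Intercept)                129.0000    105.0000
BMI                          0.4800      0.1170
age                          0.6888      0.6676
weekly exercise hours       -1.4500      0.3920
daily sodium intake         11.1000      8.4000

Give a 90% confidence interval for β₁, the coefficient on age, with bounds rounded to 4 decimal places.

(-0.4184, 1.7960)

Read off: b = 0.6888, SE = 0.6676 for age.
df = n − k − 1 = 118 − 4 − 1 = 113.
t* = t_{0.05, 113} = 1.65845.
Margin = t* × SE = 1.65845 × 0.6676 = 1.107181.
CI: 0.6888 ± 1.107181 → (-0.4184, 1.7960).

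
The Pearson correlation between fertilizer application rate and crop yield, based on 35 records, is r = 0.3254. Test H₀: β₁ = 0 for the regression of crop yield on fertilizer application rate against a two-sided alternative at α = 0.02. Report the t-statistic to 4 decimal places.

t = 1.9769

t = r·√(n − 2)/√(1 − r²) = 0.3254·√33/√0.894115 = 1.9769.
df = n − 2 = 33.
Two-sided p ≈ 0.0565, which is ≥ 0.02, so fail to reject H₀.
The data do not give significant evidence of a linear association between fertilizer application rate and crop yield.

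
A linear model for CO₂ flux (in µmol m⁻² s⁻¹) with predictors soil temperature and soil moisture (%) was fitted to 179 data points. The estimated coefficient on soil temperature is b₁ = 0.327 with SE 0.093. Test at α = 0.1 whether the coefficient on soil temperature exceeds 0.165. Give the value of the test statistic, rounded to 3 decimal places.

t = 1.742

H₀: β₁ = 0.165 vs H₁: β₁ > 0.165.
t = (b₁ − β₁⁰)/SE = (0.327 − 0.165) / 0.093 = 1.742.
df = n − k − 1 = 179 − 2 − 1 = 176.
One-sided p ≈ 0.0416, which is < 0.1, so reject H₀.
There is evidence that the true slope on soil temperature exceeds 0.165 µmol m⁻² s⁻¹ per unit, holding the other predictors fixed.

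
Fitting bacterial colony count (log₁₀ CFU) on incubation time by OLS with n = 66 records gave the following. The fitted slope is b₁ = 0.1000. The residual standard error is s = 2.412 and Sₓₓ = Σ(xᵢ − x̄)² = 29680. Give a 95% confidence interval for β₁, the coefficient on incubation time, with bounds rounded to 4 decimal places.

(0.0720, 0.1280)

SE(b₁) = s/√Sₓₓ = 2.412/√29680 = 0.0140006.
df = n − 2 = 64.
t* = t_{0.025, 64} = 1.99773.
Margin = t* × SE = 1.99773 × 0.0140006 = 0.027969.
CI: 0.1000 ± 0.027969 → (0.0720, 0.1280).
With 95% confidence, each one-unit increase in incubation time is associated with a change of between 0.0720 and 0.1280 log₁₀ CFU in bacterial colony count.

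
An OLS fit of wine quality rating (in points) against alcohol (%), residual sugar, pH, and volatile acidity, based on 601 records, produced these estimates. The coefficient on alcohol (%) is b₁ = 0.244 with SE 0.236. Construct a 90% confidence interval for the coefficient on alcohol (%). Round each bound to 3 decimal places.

df = n − k − 1 = 601 − 4 − 1 = 596.
t* = t_{0.05, 596} = 1.647414.
Margin = t* × SE = 1.647414 × 0.236 = 0.38879.
CI: 0.244 ± 0.38879 → (-0.145, 0.633).
With 90% confidence, each one-unit increase in alcohol (%) is associated with a change of between -0.145 and 0.633 points in wine quality rating, holding the other predictors fixed.

(-0.145, 0.633)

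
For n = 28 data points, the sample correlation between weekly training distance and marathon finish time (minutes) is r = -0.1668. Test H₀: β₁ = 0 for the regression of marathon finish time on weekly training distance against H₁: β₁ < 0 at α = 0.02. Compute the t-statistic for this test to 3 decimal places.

t = r·√(n − 2)/√(1 − r²) = -0.1668·√26/√0.972178 = -0.863.
df = n − 2 = 26.
One-sided p ≈ 0.1981, which is ≥ 0.02, so fail to reject H₀.
The data do not give significant evidence of a linear association between weekly training distance and marathon finish time.

t = -0.863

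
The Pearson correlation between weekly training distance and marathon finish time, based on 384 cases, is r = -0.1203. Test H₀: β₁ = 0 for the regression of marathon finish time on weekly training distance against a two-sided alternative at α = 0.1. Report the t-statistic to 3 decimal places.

t = -2.368

t = r·√(n − 2)/√(1 − r²) = -0.1203·√382/√0.985528 = -2.368.
df = n − 2 = 382.
Two-sided p ≈ 0.0184, which is < 0.1, so reject H₀.
There is evidence of a linear association between weekly training distance and marathon finish time.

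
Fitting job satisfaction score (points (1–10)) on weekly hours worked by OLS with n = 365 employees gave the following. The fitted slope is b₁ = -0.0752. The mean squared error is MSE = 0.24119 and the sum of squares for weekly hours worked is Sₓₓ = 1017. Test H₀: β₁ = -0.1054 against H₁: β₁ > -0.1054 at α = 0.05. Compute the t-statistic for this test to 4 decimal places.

t = 1.9610

SE(b₁) = √(MSE/Sₓₓ) = √(0.24119/1017) = 0.0153999.
t = (-0.0752 − (-0.1054)) / 0.0153999 = 1.9610.
df = n − 2 = 363.
One-sided p ≈ 0.0253, which is < 0.05, so reject H₀.
There is evidence that the true slope on weekly hours worked exceeds -0.1054 points (1–10) per unit.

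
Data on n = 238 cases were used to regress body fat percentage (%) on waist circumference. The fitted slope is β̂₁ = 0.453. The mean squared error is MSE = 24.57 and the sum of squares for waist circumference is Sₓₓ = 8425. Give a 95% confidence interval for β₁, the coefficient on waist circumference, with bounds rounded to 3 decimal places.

(0.347, 0.559)

SE(β̂₁) = √(MSE/Sₓₓ) = √(24.57/8425) = 0.054003.
df = n − 2 = 236.
t* = t_{0.025, 236} = 1.970067.
Margin = t* × SE = 1.970067 × 0.054003 = 0.10639.
CI: 0.453 ± 0.10639 → (0.347, 0.559).
With 95% confidence, each one-unit increase in waist circumference is associated with a change of between 0.347 and 0.559 % in body fat percentage.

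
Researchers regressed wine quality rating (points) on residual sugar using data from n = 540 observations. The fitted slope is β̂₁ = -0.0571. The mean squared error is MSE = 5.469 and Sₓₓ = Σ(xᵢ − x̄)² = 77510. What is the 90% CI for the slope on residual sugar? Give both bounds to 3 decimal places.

SE(β̂₁) = √(MSE/Sₓₓ) = √(5.469/77510) = 0.00839992.
df = n − 2 = 538.
t* = t_{0.05, 538} = 1.647691.
Margin = t* × SE = 1.647691 × 0.00839992 = 0.01384.
CI: -0.0571 ± 0.01384 → (-0.071, -0.043).
With 90% confidence, each one-unit increase in residual sugar is associated with a change of between -0.071 and -0.043 points in wine quality rating.

(-0.071, -0.043)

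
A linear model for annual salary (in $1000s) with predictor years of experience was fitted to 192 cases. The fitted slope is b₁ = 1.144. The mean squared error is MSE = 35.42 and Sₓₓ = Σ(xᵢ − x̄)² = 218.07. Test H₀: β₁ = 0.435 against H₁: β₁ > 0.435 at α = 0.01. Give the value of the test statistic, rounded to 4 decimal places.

t = 1.7592

SE(b₁) = √(MSE/Sₓₓ) = √(35.42/218.07) = 0.40302.
t = (1.144 − 0.435) / 0.40302 = 1.7592.
df = n − 2 = 190.
One-sided p ≈ 0.0401, which is ≥ 0.01, so fail to reject H₀.
The data do not give significant evidence that the true slope on years of experience exceeds 0.435 $1000s per unit.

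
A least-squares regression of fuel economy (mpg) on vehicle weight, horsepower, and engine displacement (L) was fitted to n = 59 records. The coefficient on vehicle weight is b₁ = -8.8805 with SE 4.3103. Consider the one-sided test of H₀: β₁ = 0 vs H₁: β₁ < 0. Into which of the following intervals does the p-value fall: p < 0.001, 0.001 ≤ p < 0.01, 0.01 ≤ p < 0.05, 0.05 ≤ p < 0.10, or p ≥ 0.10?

t = -8.8805 / 4.3103 = -2.060.
df = n − k − 1 = 59 − 3 − 1 = 55.
One-sided p = P(T_{55} < t) ≈ 0.0221.
So 0.01 ≤ p < 0.05.

0.01 ≤ p < 0.05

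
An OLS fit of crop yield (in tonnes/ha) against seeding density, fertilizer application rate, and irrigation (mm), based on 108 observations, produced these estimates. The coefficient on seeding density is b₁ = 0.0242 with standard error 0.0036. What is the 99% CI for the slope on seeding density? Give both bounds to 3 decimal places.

df = n − k − 1 = 108 − 3 − 1 = 104.
t* = t_{0.005, 104} = 2.623932.
Margin = t* × SE = 2.623932 × 0.0036 = 0.00945.
CI: 0.0242 ± 0.00945 → (0.015, 0.034).
With 99% confidence, each one-unit increase in seeding density is associated with a change of between 0.015 and 0.034 tonnes/ha in crop yield, holding the other predictors fixed.

(0.015, 0.034)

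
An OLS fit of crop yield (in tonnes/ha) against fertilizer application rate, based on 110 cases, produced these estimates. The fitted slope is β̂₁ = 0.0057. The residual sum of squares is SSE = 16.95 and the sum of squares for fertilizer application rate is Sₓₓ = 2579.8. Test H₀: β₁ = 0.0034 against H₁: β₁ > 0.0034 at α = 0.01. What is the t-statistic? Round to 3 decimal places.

MSE = SSE/(n − 2) = 16.95/108 = 0.156944.
SE(β̂₁) = √(MSE/Sₓₓ) = √(0.156944/2579.8) = 0.00779974.
t = (0.0057 − 0.0034) / 0.00779974 = 0.295.
df = n − 2 = 108.
One-sided p ≈ 0.3843, which is ≥ 0.01, so fail to reject H₀.
The data do not give significant evidence that the true slope on fertilizer application rate exceeds 0.0034 tonnes/ha per unit.

t = 0.295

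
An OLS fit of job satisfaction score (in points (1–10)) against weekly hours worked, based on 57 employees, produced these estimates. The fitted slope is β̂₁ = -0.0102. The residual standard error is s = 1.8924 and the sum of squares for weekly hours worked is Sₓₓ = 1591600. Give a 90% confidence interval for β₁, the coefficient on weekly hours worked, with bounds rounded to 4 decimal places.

SE(β̂₁) = s/√Sₓₓ = 1.8924/√1591600 = 0.00150002.
df = n − 2 = 55.
t* = t_{0.05, 55} = 1.673034.
Margin = t* × SE = 1.673034 × 0.00150002 = 0.002510.
CI: -0.0102 ± 0.002510 → (-0.0127, -0.0077).
With 90% confidence, each one-unit increase in weekly hours worked is associated with a change of between -0.0127 and -0.0077 points (1–10) in job satisfaction score.

(-0.0127, -0.0077)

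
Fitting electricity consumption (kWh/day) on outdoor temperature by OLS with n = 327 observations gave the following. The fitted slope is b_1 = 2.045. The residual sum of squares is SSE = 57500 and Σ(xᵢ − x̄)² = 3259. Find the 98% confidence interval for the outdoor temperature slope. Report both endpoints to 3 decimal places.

(1.500, 2.590)

MSE = SSE/(n − 2) = 57500/325 = 176.923.
SE(b_1) = √(MSE/Sₓₓ) = √(176.923/3259) = 0.232997.
df = n − 2 = 325.
t* = t_{0.01, 325} = 2.337876.
Margin = t* × SE = 2.337876 × 0.232997 = 0.54472.
CI: 2.045 ± 0.54472 → (1.500, 2.590).
With 98% confidence, each one-unit increase in outdoor temperature is associated with a change of between 1.500 and 2.590 kWh/day in electricity consumption.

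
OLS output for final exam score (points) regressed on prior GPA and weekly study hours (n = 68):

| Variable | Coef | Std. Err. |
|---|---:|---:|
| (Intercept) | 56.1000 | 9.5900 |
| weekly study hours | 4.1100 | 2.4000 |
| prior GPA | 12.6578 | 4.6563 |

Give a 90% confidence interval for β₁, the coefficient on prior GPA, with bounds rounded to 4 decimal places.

(4.8881, 20.4275)

Read off: b = 12.6578, SE = 4.6563 for prior GPA.
df = n − k − 1 = 68 − 2 − 1 = 65.
t* = t_{0.05, 65} = 1.668636.
Margin = t* × SE = 1.668636 × 4.6563 = 7.769670.
CI: 12.6578 ± 7.769670 → (4.8881, 20.4275).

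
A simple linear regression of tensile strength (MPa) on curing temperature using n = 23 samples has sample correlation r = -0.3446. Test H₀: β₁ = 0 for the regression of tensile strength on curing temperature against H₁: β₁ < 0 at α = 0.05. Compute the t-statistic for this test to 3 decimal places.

t = r·√(n − 2)/√(1 − r²) = -0.3446·√21/√0.881251 = -1.682.
df = n − 2 = 21.
One-sided p ≈ 0.0537, which is ≥ 0.05, so fail to reject H₀.
The data do not give significant evidence of a linear association between curing temperature and tensile strength.

t = -1.682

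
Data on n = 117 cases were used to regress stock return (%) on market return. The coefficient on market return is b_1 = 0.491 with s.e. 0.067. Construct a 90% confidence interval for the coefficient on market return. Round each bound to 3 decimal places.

df = n − 2 = 117 − 2 = 115.
t* = t_{0.05, 115} = 1.658212.
Margin = t* × SE = 1.658212 × 0.067 = 0.11110.
CI: 0.491 ± 0.11110 → (0.380, 0.602).
With 90% confidence, each one-unit increase in market return is associated with a change of between 0.380 and 0.602 % in stock return.

(0.380, 0.602)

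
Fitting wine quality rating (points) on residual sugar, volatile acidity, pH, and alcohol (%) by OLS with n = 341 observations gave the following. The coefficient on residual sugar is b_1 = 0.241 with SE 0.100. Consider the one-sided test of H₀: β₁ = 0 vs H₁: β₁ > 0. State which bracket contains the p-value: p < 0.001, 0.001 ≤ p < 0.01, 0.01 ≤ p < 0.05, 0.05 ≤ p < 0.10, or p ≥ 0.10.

0.001 ≤ p < 0.01

t = 0.241 / 0.100 = 2.410.
df = n − k − 1 = 341 − 4 − 1 = 336.
One-sided p = P(T_{336} > t) ≈ 0.0082.
So 0.001 ≤ p < 0.01.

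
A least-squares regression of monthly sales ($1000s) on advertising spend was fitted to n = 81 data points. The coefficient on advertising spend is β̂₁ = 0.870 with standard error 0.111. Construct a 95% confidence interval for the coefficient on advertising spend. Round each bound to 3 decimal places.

df = n − 2 = 81 − 2 = 79.
t* = t_{0.025, 79} = 1.99045.
Margin = t* × SE = 1.99045 × 0.111 = 0.22094.
CI: 0.870 ± 0.22094 → (0.649, 1.091).
With 95% confidence, each one-unit increase in advertising spend is associated with a change of between 0.649 and 1.091 $1000s in monthly sales.

(0.649, 1.091)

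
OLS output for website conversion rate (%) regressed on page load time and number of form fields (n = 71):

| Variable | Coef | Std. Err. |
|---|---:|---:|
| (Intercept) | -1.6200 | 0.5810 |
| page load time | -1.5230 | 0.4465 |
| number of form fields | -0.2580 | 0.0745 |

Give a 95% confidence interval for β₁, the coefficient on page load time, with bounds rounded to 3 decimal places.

Read off: b = -1.5230, SE = 0.4465 for page load time.
df = n − k − 1 = 71 − 2 − 1 = 68.
t* = t_{0.025, 68} = 1.995469.
Margin = t* × SE = 1.995469 × 0.4465 = 0.89098.
CI: -1.5230 ± 0.89098 → (-2.414, -0.632).

(-2.414, -0.632)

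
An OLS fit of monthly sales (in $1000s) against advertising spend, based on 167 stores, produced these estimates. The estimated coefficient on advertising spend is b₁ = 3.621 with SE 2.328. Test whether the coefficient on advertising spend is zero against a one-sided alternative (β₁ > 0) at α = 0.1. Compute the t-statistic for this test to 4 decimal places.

H₀: β₁ = 0 vs H₁: β₁ > 0.
t = (b₁ − β₁⁰)/SE = 3.621 / 2.328 = 1.5554.
df = n − 2 = 167 − 2 = 165.
One-sided p ≈ 0.0609, which is < 0.1, so reject H₀.
There is evidence that the true slope on advertising spend is positive.

t = 1.5554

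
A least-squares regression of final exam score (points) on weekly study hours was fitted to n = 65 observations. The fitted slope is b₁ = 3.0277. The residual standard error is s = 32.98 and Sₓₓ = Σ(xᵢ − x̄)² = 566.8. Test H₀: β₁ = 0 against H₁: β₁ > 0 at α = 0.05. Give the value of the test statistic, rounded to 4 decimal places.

t = 2.1856

SE(b₁) = s/√Sₓₓ = 32.98/√566.8 = 1.38527.
t = 3.0277 / 1.38527 = 2.1856.
df = n − 2 = 63.
One-sided p ≈ 0.0163, which is < 0.05, so reject H₀.
There is evidence that the true slope on weekly study hours is positive.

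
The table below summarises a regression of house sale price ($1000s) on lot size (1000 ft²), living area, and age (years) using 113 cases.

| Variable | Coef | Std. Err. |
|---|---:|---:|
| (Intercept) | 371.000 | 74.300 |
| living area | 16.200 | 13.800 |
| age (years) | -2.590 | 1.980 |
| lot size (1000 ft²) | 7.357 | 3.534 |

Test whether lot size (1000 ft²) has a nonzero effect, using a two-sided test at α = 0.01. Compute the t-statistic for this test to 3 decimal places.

Read off: b = 7.357, SE = 3.534 for lot size (1000 ft²).
H₀: β₁ = 0 vs H₁: β₁ ≠ 0.
t = 7.357 / 3.534 = 2.082.
df = n − k − 1 = 113 − 3 − 1 = 109.
Two-sided p ≈ 0.0397, which is ≥ 0.01, so fail to reject H₀.
The data do not give significant evidence of an association between lot size (1000 ft²) and house sale price, after adjusting for the other predictors.

t = 2.082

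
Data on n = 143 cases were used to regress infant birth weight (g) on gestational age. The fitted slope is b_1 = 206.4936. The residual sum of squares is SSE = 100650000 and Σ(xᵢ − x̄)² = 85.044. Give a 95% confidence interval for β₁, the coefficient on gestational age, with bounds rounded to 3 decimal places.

(25.373, 387.614)

MSE = SSE/(n − 2) = 100650000/141 = 713830.
SE(b_1) = √(MSE/Sₓₓ) = √(713830/85.044) = 91.6169.
df = n − 2 = 141.
t* = t_{0.025, 141} = 1.976931.
Margin = t* × SE = 1.976931 × 91.6169 = 181.12029.
CI: 206.4936 ± 181.12029 → (25.373, 387.614).
With 95% confidence, each one-unit increase in gestational age is associated with a change of between 25.373 and 387.614 g in infant birth weight.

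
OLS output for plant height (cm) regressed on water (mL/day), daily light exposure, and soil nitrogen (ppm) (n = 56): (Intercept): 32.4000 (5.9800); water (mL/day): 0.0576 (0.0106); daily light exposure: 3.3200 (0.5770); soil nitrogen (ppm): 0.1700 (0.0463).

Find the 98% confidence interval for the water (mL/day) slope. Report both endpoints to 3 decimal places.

Read off: b = 0.0576, SE = 0.0106 for water (mL/day).
df = n − k − 1 = 56 − 3 − 1 = 52.
t* = t_{0.01, 52} = 2.400225.
Margin = t* × SE = 2.400225 × 0.0106 = 0.02544.
CI: 0.0576 ± 0.02544 → (0.032, 0.083).

(0.032, 0.083)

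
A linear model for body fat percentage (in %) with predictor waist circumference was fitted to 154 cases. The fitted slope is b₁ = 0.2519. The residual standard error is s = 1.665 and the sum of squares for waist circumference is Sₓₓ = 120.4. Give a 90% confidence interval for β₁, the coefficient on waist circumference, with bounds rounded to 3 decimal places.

SE(b₁) = s/√Sₓₓ = 1.665/√120.4 = 0.15174.
df = n − 2 = 152.
t* = t_{0.05, 152} = 1.65494.
Margin = t* × SE = 1.65494 × 0.15174 = 0.25112.
CI: 0.2519 ± 0.25112 → (0.001, 0.503).
With 90% confidence, each one-unit increase in waist circumference is associated with a change of between 0.001 and 0.503 % in body fat percentage.

(0.001, 0.503)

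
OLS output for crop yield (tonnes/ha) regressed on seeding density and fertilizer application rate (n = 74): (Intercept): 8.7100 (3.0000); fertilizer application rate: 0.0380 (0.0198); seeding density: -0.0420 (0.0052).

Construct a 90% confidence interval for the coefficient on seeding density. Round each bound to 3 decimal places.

(-0.051, -0.033)

Read off: b = -0.0420, SE = 0.0052 for seeding density.
df = n − k − 1 = 74 − 2 − 1 = 71.
t* = t_{0.05, 71} = 1.6666.
Margin = t* × SE = 1.6666 × 0.0052 = 0.00867.
CI: -0.0420 ± 0.00867 → (-0.051, -0.033).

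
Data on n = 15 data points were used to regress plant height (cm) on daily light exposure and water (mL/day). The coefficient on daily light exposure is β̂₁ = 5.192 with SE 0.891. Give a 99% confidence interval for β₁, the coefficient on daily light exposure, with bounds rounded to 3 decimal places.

df = n − k − 1 = 15 − 2 − 1 = 12.
t* = t_{0.005, 12} = 3.05454.
Margin = t* × SE = 3.05454 × 0.891 = 2.72159.
CI: 5.192 ± 2.72159 → (2.470, 7.914).
With 99% confidence, each one-unit increase in daily light exposure is associated with a change of between 2.470 and 7.914 cm in plant height, holding the other predictors fixed.

(2.470, 7.914)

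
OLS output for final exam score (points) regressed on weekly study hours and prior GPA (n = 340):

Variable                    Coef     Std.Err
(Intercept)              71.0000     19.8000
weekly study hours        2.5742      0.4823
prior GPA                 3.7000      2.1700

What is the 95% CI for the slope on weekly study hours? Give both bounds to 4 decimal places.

(1.6255, 3.5229)

Read off: b = 2.5742, SE = 0.4823 for weekly study hours.
df = n − k − 1 = 340 − 2 − 1 = 337.
t* = t_{0.025, 337} = 1.967028.
Margin = t* × SE = 1.967028 × 0.4823 = 0.948698.
CI: 2.5742 ± 0.948698 → (1.6255, 3.5229).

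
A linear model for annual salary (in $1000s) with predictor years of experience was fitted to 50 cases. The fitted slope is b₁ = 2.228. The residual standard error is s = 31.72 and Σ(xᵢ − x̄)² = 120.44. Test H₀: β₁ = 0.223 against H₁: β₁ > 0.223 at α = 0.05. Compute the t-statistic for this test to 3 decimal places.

t = 0.694

SE(b₁) = s/√Sₓₓ = 31.72/√120.44 = 2.89033.
t = (2.228 − 0.223) / 2.89033 = 0.694.
df = n − 2 = 48.
One-sided p ≈ 0.2456, which is ≥ 0.05, so fail to reject H₀.
The data do not give significant evidence that the true slope on years of experience exceeds 0.223 $1000s per unit.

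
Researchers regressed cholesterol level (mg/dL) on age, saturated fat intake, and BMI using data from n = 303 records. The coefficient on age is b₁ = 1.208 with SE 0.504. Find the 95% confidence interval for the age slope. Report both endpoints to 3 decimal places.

(0.216, 2.200)

df = n − k − 1 = 303 − 3 − 1 = 299.
t* = t_{0.025, 299} = 1.96793.
Margin = t* × SE = 1.96793 × 0.504 = 0.99184.
CI: 1.208 ± 0.99184 → (0.216, 2.200).
With 95% confidence, each one-unit increase in age is associated with a change of between 0.216 and 2.200 mg/dL in cholesterol level, holding the other predictors fixed.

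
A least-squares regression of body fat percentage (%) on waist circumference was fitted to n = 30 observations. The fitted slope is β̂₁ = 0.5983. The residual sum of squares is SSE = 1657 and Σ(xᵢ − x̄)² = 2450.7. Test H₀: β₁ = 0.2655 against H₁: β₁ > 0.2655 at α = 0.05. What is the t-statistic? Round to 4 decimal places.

t = 2.1416

MSE = SSE/(n − 2) = 1657/28 = 59.1786.
SE(β̂₁) = √(MSE/Sₓₓ) = √(59.1786/2450.7) = 0.155395.
t = (0.5983 − 0.2655) / 0.155395 = 2.1416.
df = n − 2 = 28.
One-sided p ≈ 0.0205, which is < 0.05, so reject H₀.
There is evidence that the true slope on waist circumference exceeds 0.2655 % per unit.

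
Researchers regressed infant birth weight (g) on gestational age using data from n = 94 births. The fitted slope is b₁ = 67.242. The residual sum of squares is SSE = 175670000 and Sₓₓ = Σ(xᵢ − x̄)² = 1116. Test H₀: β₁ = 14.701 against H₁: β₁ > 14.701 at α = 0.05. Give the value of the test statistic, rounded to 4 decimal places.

t = 1.2702

MSE = SSE/(n − 2) = 175670000/92 = 1.90946e+06.
SE(b₁) = √(MSE/Sₓₓ) = √(1.90946e+06/1116) = 41.364.
t = (67.242 − 14.701) / 41.364 = 1.2702.
df = n − 2 = 92.
One-sided p ≈ 0.1036, which is ≥ 0.05, so fail to reject H₀.
The data do not give significant evidence that the true slope on gestational age exceeds 14.701 g per unit.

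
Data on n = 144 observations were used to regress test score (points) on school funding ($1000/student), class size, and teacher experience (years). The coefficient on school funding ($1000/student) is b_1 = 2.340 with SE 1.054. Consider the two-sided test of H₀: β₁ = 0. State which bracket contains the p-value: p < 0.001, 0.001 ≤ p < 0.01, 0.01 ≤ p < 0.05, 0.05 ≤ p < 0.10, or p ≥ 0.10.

0.01 ≤ p < 0.05

t = 2.340 / 1.054 = 2.220.
df = n − k − 1 = 144 − 3 − 1 = 140.
Two-sided p = 2·P(T_{140} > |t|) ≈ 0.0280.
So 0.01 ≤ p < 0.05.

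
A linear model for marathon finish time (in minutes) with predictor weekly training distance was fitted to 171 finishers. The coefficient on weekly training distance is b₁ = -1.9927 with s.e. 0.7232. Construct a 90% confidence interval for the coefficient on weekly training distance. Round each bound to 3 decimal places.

df = n − 2 = 171 − 2 = 169.
t* = t_{0.05, 169} = 1.65392.
Margin = t* × SE = 1.65392 × 0.7232 = 1.19611.
CI: -1.9927 ± 1.19611 → (-3.189, -0.797).
With 90% confidence, each one-unit increase in weekly training distance is associated with a change of between -3.189 and -0.797 minutes in marathon finish time.

(-3.189, -0.797)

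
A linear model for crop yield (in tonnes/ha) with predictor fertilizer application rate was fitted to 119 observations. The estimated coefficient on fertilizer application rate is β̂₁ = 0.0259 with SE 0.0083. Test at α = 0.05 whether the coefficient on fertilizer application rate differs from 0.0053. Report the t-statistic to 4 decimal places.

t = 2.4819

H₀: β₁ = 0.0053 vs H₁: β₁ ≠ 0.0053.
t = (β̂₁ − β₁⁰)/SE = (0.0259 − 0.0053) / 0.0083 = 2.4819.
df = n − 2 = 119 − 2 = 117.
Two-sided p ≈ 0.0145, which is < 0.05, so reject H₀.
There is evidence that the true slope on fertilizer application rate differs from 0.0053 tonnes/ha per unit.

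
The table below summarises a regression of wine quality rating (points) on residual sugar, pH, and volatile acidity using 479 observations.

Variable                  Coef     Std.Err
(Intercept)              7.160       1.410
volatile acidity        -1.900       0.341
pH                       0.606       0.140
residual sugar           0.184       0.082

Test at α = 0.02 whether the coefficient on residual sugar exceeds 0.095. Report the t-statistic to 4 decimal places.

Read off: b = 0.184, SE = 0.082 for residual sugar.
H₀: β₁ = 0.095 vs H₁: β₁ > 0.095.
t = (0.184 − 0.095) / 0.082 = 1.0854.
df = n − k − 1 = 479 − 3 − 1 = 475.
One-sided p ≈ 0.1392, which is ≥ 0.02, so fail to reject H₀.
The data do not give significant evidence that the true slope on residual sugar exceeds 0.095 points per unit, holding the other predictors fixed.

t = 1.0854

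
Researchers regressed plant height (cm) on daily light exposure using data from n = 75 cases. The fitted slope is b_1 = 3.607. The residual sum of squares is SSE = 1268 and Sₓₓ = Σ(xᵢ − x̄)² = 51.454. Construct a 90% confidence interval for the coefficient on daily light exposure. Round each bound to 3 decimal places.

(2.639, 4.575)

MSE = SSE/(n − 2) = 1268/73 = 17.3699.
SE(b_1) = √(MSE/Sₓₓ) = √(17.3699/51.454) = 0.581017.
df = n − 2 = 73.
t* = t_{0.05, 73} = 1.665996.
Margin = t* × SE = 1.665996 × 0.581017 = 0.96797.
CI: 3.607 ± 0.96797 → (2.639, 4.575).
With 90% confidence, each one-unit increase in daily light exposure is associated with a change of between 2.639 and 4.575 cm in plant height.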